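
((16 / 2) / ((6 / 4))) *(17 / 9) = 272 / 27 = 10.07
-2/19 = -0.11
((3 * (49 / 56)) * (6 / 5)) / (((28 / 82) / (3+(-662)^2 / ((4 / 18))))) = 727705269 / 40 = 18192631.72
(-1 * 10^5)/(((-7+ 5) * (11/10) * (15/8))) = 800000/33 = 24242.42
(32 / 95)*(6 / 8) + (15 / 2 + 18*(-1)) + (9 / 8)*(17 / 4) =-16617 / 3040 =-5.47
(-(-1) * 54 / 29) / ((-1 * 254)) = -27 / 3683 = -0.01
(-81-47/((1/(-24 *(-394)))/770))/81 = -114070907/27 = -4224848.41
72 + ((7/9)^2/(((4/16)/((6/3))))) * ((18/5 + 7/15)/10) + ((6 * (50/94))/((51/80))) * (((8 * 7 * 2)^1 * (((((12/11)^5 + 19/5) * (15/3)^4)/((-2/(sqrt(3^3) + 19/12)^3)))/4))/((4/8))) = -6240449033875000 * sqrt(3)/128679749 - 48400965627236614606/781729475175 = -145912718.01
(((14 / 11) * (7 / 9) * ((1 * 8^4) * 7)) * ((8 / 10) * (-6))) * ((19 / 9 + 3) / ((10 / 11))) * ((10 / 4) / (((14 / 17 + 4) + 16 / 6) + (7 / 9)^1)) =-191070208 / 825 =-231600.25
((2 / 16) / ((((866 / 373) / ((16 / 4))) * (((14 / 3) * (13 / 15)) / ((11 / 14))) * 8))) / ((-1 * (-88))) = 16785 / 282440704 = 0.00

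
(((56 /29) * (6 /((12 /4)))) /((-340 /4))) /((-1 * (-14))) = -8 /2465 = -0.00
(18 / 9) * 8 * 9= 144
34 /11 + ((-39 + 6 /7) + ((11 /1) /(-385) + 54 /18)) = -12351 /385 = -32.08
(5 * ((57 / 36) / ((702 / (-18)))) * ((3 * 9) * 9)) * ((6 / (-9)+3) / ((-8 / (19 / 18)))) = 12635 / 832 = 15.19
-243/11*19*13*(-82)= 4921722/11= 447429.27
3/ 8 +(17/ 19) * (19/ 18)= 95/ 72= 1.32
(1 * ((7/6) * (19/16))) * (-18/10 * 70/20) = -2793/320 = -8.73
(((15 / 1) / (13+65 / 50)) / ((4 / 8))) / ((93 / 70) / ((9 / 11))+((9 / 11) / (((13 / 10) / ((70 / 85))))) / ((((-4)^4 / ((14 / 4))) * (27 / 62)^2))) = 462672000 / 366356047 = 1.26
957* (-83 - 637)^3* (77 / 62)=-13752135936000 / 31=-443617288258.06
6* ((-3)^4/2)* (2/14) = 243/7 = 34.71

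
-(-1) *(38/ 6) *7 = 133/ 3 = 44.33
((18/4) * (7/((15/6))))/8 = 1.58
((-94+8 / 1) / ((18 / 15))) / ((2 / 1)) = -215 / 6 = -35.83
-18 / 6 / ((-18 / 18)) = 3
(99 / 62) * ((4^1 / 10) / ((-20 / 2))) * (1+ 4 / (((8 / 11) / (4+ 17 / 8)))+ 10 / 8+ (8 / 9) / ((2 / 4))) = -59741 / 24800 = -2.41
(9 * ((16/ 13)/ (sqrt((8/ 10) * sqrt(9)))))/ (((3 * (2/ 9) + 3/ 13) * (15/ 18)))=432 * sqrt(15)/ 175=9.56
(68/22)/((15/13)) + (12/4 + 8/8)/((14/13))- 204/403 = 2740132/465465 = 5.89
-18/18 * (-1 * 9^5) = 59049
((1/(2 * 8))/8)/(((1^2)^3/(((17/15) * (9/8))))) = 51/5120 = 0.01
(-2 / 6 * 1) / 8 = -1 / 24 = -0.04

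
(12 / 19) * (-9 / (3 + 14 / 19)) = -108 / 71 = -1.52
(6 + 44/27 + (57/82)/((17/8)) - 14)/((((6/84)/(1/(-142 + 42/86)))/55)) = 753106816/22902723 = 32.88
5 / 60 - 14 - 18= -31.92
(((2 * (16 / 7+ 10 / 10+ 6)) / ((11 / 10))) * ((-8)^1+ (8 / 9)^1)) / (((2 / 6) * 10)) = -8320 / 231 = -36.02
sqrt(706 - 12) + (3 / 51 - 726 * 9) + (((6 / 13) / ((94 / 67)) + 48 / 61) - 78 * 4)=-4336929238 / 633607 + sqrt(694)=-6818.48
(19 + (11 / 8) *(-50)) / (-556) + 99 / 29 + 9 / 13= 3517775 / 838448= 4.20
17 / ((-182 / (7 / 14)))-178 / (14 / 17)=-78693 / 364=-216.19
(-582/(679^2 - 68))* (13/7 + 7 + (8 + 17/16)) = -584037/25814488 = -0.02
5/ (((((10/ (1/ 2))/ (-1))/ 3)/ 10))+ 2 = -11/ 2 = -5.50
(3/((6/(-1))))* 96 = -48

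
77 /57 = 1.35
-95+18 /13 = -1217 /13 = -93.62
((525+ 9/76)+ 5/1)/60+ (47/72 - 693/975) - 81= -64220411/889200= -72.22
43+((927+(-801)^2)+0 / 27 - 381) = 642190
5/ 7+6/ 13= 107/ 91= 1.18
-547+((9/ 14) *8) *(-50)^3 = -643404.14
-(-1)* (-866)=-866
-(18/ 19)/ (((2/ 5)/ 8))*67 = -1269.47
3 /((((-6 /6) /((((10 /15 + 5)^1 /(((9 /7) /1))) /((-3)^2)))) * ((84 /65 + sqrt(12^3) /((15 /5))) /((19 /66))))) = 1028755 /358246152 - 9552725 * sqrt(3) /537369228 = -0.03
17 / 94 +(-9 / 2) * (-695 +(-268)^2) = -15043775 / 47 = -320080.32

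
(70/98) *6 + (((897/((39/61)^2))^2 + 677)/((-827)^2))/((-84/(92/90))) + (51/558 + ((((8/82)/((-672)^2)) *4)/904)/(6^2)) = 8686096133258585295313/2024063009349048944640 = 4.29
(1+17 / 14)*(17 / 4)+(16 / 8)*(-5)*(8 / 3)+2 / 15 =-14383 / 840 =-17.12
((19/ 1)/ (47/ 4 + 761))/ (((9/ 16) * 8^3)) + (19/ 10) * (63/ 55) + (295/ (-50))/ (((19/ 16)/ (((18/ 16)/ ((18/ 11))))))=-131013407/ 105712200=-1.24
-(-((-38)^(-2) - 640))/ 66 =-308053/ 31768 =-9.70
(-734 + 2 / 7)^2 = 26378496 / 49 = 538336.65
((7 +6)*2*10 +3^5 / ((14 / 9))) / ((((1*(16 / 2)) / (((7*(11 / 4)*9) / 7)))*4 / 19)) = 10960587 / 1792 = 6116.40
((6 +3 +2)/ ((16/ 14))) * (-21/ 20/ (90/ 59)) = -31801/ 4800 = -6.63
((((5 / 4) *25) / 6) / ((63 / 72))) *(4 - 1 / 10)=325 / 14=23.21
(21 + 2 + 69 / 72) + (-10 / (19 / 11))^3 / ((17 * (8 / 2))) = 59060725 / 2798472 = 21.10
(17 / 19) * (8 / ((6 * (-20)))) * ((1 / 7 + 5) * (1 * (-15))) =612 / 133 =4.60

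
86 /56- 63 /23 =-775 /644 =-1.20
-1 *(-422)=422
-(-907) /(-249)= -907 /249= -3.64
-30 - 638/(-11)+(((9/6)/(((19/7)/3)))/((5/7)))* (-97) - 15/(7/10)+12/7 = -288419/1330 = -216.86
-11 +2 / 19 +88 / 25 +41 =15972 / 475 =33.63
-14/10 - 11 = -62/5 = -12.40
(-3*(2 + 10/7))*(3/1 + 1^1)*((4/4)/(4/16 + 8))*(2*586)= -450048/77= -5844.78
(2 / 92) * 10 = 5 / 23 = 0.22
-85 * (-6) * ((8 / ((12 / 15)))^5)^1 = 51000000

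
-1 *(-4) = 4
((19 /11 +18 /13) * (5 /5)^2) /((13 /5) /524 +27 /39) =1165900 /261239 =4.46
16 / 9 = 1.78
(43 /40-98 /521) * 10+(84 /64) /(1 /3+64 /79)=22628589 /2259056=10.02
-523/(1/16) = -8368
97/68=1.43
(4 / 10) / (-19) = -2 / 95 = -0.02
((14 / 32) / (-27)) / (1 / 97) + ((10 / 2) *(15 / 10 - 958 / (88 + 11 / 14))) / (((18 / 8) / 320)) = -3548235997 / 536976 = -6607.81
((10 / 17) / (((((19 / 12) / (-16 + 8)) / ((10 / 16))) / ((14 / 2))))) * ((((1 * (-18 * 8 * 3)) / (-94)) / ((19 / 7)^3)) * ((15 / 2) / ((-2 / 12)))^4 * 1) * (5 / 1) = -6379949205000000 / 104126479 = -61271150.88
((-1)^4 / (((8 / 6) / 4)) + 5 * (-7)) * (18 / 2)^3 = -23328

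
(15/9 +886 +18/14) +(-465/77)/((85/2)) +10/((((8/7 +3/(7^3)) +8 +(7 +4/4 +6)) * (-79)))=888.80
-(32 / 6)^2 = -256 / 9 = -28.44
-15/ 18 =-5/ 6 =-0.83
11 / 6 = 1.83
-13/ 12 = -1.08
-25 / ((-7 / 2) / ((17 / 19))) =6.39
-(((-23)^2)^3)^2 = -21914624432020321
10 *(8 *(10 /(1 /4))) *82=262400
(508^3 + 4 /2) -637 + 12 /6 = 131095879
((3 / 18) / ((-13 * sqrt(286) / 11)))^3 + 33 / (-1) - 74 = -107 - 11 * sqrt(286) / 320797152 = -107.00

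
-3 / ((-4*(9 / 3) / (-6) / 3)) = -9 / 2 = -4.50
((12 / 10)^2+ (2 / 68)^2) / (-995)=-41641 / 28755500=-0.00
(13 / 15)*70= 182 / 3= 60.67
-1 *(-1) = 1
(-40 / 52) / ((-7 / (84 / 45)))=8 / 39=0.21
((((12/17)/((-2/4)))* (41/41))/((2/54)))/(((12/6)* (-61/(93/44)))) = 7533/11407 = 0.66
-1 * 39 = -39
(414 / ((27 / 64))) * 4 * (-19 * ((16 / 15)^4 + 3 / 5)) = -141297.19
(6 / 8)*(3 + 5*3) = 27 / 2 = 13.50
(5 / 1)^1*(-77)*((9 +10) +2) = -8085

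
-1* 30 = -30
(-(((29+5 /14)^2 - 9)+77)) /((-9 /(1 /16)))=182249 /28224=6.46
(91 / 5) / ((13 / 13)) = 91 / 5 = 18.20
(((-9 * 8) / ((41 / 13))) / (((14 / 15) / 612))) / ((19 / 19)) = -4296240 / 287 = -14969.48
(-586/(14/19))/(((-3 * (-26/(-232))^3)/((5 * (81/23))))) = 1173083584320/353717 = 3316446.72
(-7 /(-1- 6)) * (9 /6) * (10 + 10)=30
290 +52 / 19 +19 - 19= 5562 / 19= 292.74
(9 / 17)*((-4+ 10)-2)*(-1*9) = -324 / 17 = -19.06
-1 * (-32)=32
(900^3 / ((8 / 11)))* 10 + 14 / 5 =50118750014 / 5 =10023750002.80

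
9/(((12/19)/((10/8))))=285/16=17.81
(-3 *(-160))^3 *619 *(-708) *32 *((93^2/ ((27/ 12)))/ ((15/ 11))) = -4372022640299212800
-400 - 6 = -406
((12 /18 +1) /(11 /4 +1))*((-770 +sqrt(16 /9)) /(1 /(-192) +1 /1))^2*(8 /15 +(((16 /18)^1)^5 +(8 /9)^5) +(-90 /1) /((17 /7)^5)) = 21104836924476340436992 /137637381697228485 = 153336.52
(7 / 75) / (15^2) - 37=-624368 / 16875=-37.00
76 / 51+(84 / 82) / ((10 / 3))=18793 / 10455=1.80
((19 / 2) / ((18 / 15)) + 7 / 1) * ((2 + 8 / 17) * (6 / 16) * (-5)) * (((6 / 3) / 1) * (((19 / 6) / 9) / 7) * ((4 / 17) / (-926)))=17005 / 9634104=0.00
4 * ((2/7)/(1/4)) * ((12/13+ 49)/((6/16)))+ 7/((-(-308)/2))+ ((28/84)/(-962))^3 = 1126507678287655/1850886149112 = 608.63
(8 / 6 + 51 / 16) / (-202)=-217 / 9696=-0.02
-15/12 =-5/4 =-1.25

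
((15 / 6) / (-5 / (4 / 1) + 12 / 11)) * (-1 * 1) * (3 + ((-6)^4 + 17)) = 20680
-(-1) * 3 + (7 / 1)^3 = 346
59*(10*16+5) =9735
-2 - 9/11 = -2.82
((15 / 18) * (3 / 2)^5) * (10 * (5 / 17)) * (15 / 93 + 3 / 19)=475875 / 80104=5.94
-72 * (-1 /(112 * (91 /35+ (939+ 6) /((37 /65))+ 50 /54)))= 44955 /116339818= 0.00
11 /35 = 0.31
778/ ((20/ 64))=12448/ 5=2489.60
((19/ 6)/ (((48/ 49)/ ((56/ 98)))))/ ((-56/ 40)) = -95/ 72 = -1.32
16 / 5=3.20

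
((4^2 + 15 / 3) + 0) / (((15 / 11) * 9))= 77 / 45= 1.71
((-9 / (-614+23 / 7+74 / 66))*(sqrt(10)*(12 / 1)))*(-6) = -18711*sqrt(10) / 17602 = -3.36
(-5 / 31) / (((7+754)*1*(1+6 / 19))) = -0.00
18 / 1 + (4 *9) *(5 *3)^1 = 558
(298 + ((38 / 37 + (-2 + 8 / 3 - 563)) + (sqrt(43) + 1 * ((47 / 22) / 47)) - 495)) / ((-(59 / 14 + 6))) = 12961711 / 174603 - 14 * sqrt(43) / 143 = 73.59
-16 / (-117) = 16 / 117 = 0.14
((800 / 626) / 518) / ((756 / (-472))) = -23600 / 15321663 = -0.00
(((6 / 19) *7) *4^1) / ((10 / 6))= 504 / 95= 5.31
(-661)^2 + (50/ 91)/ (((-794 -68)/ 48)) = 17136477341/ 39221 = 436920.97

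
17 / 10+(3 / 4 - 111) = -2171 / 20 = -108.55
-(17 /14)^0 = -1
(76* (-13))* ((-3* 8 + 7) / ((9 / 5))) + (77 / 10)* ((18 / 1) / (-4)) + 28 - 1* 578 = 1574363 / 180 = 8746.46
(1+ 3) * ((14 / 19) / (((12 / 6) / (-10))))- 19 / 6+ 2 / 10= -10091 / 570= -17.70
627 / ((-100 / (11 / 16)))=-6897 / 1600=-4.31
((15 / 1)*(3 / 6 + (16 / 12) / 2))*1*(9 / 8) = 315 / 16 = 19.69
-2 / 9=-0.22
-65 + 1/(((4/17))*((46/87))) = -10481/184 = -56.96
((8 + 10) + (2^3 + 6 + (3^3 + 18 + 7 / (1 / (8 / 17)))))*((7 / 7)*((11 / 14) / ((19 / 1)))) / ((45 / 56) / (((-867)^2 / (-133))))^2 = 164255118.91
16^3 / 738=2048 / 369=5.55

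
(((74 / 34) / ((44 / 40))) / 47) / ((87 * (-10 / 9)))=-111 / 254881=-0.00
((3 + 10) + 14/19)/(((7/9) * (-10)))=-2349/1330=-1.77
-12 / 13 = -0.92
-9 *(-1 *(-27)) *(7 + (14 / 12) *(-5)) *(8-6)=-567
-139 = -139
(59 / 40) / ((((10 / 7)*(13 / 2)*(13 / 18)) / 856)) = 795438 / 4225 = 188.27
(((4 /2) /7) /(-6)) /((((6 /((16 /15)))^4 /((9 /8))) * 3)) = -512 /28704375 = -0.00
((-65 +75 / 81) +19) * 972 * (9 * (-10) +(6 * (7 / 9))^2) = 2988952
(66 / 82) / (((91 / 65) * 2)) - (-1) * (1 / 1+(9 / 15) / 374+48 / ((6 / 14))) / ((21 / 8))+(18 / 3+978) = 1654082369 / 1610070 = 1027.34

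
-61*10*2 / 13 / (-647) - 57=-478207 / 8411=-56.85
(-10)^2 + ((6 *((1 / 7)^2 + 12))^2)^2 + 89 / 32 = 4991347523385241 / 184473632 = 27057241.02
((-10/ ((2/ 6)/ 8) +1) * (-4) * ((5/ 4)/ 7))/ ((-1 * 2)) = -1195/ 14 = -85.36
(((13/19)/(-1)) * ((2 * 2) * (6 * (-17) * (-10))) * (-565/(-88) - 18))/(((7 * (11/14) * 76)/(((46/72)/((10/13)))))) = 67334501/1048344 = 64.23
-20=-20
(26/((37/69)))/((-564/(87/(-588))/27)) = 0.34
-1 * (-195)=195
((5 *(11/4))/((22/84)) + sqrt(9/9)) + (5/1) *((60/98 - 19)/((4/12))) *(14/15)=-2855/14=-203.93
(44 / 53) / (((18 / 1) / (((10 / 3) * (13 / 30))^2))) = 0.10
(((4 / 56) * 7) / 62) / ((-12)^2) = 1 / 17856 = 0.00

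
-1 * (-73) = 73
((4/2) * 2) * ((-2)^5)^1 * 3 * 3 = -1152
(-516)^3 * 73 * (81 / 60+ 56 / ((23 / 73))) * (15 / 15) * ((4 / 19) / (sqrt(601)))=-826226317770048 * sqrt(601) / 1313185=-15424473443.34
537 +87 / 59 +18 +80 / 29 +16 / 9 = 8639008 / 15399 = 561.01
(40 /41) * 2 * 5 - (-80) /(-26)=3560 /533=6.68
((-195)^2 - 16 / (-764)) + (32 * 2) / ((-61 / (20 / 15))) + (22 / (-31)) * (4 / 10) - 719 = 202104272438 / 5417715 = 37304.34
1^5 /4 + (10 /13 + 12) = 677 /52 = 13.02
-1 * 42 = -42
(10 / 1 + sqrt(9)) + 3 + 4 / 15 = 244 / 15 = 16.27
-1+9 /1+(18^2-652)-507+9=-818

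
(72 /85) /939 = 24 /26605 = 0.00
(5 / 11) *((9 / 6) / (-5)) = -3 / 22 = -0.14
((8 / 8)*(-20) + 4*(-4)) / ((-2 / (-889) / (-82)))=1312164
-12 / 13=-0.92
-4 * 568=-2272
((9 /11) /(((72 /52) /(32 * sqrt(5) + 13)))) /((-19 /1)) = -208 * sqrt(5) /209-169 /418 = -2.63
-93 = -93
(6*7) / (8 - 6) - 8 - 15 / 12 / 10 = 103 / 8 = 12.88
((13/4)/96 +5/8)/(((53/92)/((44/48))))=64009/61056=1.05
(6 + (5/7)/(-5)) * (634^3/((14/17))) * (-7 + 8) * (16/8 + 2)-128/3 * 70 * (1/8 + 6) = 1065738625808/147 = 7249922624.54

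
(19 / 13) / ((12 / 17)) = 323 / 156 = 2.07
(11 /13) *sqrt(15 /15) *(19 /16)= 209 /208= 1.00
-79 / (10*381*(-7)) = 79 / 26670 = 0.00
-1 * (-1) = 1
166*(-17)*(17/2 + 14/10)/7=-139689/35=-3991.11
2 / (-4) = -1 / 2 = -0.50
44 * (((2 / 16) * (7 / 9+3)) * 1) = 187 / 9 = 20.78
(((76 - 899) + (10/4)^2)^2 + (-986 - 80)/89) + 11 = 949921329/1424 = 667079.58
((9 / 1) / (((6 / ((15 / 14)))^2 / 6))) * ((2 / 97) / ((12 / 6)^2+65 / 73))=0.01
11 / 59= 0.19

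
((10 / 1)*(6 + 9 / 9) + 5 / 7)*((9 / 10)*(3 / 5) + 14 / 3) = 25773 / 70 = 368.19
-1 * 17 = -17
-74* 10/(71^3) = -740/357911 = -0.00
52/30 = 1.73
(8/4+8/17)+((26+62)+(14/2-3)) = 1606/17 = 94.47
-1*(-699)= 699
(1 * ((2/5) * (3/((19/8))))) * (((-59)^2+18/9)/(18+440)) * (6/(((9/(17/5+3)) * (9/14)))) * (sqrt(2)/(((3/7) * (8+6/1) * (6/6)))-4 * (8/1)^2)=-710148096/108775+462336 * sqrt(2)/108775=-6522.59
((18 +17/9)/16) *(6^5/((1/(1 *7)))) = 67662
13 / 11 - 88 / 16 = -95 / 22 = -4.32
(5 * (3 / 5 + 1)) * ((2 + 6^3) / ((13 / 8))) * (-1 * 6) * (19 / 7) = -1590528 / 91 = -17478.33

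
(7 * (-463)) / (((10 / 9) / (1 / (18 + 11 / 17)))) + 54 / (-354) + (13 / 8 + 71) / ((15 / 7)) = -275355343 / 2244360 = -122.69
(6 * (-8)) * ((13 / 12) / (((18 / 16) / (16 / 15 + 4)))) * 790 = -4995328 / 27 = -185012.15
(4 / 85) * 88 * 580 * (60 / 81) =816640 / 459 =1779.17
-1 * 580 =-580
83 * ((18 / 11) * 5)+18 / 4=15039 / 22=683.59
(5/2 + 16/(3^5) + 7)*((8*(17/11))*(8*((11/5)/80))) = 158066/6075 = 26.02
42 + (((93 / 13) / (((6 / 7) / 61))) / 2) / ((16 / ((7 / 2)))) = 162547 / 1664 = 97.68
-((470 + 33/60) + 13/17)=-471.31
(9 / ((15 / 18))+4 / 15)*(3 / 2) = 83 / 5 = 16.60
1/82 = 0.01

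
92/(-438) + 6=1268/219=5.79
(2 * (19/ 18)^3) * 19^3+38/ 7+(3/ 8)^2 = 5270957527/ 326592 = 16139.27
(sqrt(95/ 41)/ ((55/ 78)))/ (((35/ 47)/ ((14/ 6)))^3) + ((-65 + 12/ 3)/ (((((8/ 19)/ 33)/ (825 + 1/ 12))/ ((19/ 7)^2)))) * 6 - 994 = -136705539763/ 784 + 2699398 * sqrt(3895)/ 2536875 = -174369244.51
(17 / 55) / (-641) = -17 / 35255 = -0.00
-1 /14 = -0.07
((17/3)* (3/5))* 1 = 17/5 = 3.40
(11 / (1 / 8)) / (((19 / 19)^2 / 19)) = 1672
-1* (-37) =37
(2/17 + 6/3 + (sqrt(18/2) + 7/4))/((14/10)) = 2335/476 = 4.91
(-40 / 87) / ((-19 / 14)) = 560 / 1653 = 0.34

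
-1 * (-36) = 36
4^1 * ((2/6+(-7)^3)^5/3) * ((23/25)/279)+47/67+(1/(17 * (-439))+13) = -52813098104684769663551/2542494280275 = -20772160045.52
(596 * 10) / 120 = 149 / 3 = 49.67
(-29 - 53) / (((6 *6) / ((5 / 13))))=-205 / 234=-0.88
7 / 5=1.40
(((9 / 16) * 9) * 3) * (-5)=-1215 / 16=-75.94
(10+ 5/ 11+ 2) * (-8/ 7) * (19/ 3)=-20824/ 231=-90.15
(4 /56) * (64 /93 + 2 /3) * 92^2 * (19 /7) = 482448 /217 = 2223.26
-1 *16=-16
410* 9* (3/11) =11070/11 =1006.36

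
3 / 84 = 0.04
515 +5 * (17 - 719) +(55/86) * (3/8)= -2060395/688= -2994.76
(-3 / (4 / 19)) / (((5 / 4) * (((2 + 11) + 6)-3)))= -57 / 80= -0.71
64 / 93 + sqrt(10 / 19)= 64 / 93 + sqrt(190) / 19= 1.41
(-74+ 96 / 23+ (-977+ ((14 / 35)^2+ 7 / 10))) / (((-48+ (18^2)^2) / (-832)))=15637193 / 1885425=8.29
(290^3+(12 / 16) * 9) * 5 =487780135 / 4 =121945033.75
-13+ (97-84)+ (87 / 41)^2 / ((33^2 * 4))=841 / 813604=0.00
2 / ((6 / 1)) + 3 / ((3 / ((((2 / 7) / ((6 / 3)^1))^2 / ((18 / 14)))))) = 22 / 63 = 0.35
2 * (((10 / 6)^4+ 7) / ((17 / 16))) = 38144 / 1377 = 27.70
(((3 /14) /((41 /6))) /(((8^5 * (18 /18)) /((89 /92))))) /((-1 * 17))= -801 /14708506624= -0.00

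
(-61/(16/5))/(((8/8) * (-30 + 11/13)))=3965/6064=0.65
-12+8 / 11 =-124 / 11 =-11.27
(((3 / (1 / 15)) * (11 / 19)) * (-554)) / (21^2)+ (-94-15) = -131949 / 931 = -141.73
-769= -769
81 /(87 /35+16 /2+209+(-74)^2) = 2835 /199342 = 0.01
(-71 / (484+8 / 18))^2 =408321 / 19009600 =0.02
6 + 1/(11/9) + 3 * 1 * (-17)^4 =2756268/11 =250569.82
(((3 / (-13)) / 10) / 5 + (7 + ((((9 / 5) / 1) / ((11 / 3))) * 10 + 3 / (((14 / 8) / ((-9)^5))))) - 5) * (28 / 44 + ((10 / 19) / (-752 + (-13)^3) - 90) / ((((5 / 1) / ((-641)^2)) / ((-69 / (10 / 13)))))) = -98640177355274991495019 / 1468946050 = -67150306408649.24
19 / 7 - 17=-100 / 7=-14.29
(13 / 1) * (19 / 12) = 247 / 12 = 20.58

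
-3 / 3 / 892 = -0.00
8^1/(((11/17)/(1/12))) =34/33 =1.03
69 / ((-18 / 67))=-1541 / 6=-256.83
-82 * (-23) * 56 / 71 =105616 / 71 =1487.55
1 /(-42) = -0.02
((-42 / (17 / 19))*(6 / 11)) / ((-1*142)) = 2394 / 13277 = 0.18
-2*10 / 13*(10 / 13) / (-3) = 200 / 507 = 0.39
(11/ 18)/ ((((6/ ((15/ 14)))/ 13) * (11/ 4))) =65/ 126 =0.52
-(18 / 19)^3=-0.85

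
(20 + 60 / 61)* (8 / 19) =10240 / 1159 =8.84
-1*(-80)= 80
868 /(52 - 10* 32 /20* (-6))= 217 /37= 5.86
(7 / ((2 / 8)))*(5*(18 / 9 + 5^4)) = 87780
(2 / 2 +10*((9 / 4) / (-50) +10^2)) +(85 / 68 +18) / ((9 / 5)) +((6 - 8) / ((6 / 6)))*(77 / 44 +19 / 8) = 180539 / 180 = 1002.99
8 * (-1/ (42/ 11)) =-44/ 21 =-2.10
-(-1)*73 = 73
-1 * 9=-9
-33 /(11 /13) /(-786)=13 /262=0.05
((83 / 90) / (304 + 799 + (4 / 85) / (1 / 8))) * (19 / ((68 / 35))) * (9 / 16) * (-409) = -22574755 / 12004736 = -1.88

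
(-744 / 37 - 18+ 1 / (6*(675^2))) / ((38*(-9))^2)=-0.00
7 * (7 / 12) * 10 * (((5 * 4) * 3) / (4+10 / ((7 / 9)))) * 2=17150 / 59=290.68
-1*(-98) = 98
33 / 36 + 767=9215 / 12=767.92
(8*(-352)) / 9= -2816 / 9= -312.89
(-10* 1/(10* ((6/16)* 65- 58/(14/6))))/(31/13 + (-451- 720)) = -91/51273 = -0.00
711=711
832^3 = 575930368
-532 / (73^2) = -532 / 5329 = -0.10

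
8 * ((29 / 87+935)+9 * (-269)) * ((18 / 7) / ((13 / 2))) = -427872 / 91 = -4701.89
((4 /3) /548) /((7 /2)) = 2 /2877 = 0.00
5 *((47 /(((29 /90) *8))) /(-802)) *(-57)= 602775 /93032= 6.48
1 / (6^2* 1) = 1 / 36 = 0.03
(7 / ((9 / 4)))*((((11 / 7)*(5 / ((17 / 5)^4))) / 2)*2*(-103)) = -14162500 / 751689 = -18.84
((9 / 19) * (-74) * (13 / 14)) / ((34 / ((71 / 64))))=-307359 / 289408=-1.06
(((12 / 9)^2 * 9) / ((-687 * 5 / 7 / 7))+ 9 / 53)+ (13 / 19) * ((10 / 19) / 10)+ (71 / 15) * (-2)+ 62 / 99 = -19221872818 / 2168821215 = -8.86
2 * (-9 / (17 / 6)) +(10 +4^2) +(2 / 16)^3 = 19.65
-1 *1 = -1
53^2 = 2809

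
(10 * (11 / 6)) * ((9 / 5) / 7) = 33 / 7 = 4.71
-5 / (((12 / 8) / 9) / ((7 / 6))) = -35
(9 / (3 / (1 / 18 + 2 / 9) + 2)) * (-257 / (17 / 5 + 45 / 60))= -43.54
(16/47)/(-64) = -1/188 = -0.01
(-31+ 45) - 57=-43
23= 23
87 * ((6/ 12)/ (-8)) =-87/ 16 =-5.44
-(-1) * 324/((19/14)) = 4536/19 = 238.74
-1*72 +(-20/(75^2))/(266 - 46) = -4455001/61875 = -72.00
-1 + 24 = 23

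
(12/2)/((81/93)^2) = 1922/243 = 7.91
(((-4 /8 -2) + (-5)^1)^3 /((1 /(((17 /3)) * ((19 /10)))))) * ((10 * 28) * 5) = -12718125 /2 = -6359062.50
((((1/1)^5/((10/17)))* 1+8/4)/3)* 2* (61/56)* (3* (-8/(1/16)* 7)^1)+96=-35632/5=-7126.40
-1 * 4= -4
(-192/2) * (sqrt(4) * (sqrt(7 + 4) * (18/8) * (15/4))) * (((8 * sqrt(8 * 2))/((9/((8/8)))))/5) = -1152 * sqrt(11) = -3820.75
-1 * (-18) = 18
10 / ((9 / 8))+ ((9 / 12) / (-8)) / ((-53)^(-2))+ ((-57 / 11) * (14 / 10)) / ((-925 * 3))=-3728234321 / 14652000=-254.45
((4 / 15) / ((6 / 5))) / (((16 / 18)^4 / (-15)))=-5.34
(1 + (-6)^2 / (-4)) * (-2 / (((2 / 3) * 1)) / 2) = 12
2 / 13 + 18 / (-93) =-16 / 403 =-0.04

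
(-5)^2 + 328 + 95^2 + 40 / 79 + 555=9933.51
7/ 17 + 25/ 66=0.79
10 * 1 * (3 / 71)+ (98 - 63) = 2515 / 71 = 35.42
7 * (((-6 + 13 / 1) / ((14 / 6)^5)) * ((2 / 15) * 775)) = 25110 / 343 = 73.21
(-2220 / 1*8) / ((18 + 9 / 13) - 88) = 230880 / 901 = 256.25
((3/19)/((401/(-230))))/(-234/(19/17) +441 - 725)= 0.00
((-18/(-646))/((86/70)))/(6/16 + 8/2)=72/13889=0.01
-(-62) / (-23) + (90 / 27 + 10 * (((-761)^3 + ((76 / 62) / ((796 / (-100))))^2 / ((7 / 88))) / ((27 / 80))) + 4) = -2160226917875326131040 / 165431870667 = -13058106090.23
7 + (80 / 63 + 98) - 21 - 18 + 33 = 100.27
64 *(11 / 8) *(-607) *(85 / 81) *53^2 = -12753871240 / 81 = -157455200.49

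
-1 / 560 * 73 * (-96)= 438 / 35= 12.51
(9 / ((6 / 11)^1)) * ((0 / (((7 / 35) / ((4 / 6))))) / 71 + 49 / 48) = 539 / 32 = 16.84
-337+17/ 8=-2679/ 8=-334.88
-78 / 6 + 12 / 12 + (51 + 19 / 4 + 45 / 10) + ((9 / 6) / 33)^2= 11677 / 242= 48.25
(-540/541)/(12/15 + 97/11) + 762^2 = 166173896016/286189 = 580643.90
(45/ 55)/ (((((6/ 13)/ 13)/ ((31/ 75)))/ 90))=47151/ 55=857.29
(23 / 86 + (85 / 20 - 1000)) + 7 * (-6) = -178447 / 172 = -1037.48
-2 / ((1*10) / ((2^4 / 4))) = -4 / 5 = -0.80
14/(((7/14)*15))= 1.87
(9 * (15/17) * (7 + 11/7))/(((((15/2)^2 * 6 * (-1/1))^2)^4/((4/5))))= 4096/12662577628143310546875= 0.00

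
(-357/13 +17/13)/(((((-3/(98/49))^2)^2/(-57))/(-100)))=-10336000/351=-29447.29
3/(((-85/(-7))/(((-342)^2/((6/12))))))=4912488/85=57793.98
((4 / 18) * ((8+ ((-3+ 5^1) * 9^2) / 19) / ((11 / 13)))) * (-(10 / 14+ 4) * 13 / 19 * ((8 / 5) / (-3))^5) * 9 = 3477733376 / 639646875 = 5.44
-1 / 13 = -0.08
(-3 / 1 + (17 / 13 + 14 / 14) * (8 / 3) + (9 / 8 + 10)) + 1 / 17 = 25349 / 1768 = 14.34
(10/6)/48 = 5/144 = 0.03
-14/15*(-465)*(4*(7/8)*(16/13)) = 24304/13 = 1869.54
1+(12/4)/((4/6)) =11/2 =5.50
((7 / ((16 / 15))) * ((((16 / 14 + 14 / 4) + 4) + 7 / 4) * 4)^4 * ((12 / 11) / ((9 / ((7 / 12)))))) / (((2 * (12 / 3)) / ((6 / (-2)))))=-35854358805 / 68992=-519688.64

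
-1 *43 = -43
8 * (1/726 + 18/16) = 3271/363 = 9.01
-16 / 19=-0.84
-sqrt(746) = -27.31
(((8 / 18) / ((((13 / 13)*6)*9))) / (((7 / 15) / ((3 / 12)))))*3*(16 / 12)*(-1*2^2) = -40 / 567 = -0.07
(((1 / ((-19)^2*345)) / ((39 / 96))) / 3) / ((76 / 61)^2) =7442 / 1753469055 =0.00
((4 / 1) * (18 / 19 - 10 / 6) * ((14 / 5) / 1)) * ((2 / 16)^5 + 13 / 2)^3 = -2773178909023158559 / 1253443255664640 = -2212.45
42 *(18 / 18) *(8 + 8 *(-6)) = -1680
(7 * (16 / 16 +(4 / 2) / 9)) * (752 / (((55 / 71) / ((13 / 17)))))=6351.21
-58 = -58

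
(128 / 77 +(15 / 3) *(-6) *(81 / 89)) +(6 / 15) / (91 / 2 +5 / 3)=-248558734 / 9696995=-25.63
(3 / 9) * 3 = 1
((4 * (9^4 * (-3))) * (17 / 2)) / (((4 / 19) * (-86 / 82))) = 260661969 / 86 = 3030953.13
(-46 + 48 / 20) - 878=-4608 / 5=-921.60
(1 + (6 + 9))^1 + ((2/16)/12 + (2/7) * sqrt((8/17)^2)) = 184439/11424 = 16.14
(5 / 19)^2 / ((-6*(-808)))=25 / 1750128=0.00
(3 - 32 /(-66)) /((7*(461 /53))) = 6095 /106491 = 0.06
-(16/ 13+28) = -380/ 13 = -29.23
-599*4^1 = -2396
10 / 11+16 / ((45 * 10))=2338 / 2475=0.94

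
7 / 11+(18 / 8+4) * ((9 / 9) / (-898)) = 24869 / 39512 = 0.63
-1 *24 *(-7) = 168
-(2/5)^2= -4/25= -0.16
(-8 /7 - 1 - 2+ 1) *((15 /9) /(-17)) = 0.31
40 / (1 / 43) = 1720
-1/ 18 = -0.06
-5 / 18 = -0.28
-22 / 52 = -11 / 26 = -0.42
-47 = -47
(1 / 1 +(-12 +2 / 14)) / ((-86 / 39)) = 1482 / 301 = 4.92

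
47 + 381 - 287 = 141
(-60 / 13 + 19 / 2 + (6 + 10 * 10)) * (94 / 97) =135501 / 1261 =107.46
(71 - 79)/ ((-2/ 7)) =28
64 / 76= 16 / 19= 0.84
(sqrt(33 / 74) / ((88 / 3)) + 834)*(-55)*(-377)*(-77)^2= 33528495*sqrt(2442) / 592 + 102530137710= 102532936466.93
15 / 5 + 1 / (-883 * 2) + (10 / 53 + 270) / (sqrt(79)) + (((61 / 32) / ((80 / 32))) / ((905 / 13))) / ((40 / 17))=7681959723 / 2557168000 + 14320 * sqrt(79) / 4187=33.40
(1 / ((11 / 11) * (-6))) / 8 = -1 / 48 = -0.02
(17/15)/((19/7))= 119/285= 0.42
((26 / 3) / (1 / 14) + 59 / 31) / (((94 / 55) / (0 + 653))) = 411621815 / 8742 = 47085.54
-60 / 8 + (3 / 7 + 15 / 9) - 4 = -395 / 42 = -9.40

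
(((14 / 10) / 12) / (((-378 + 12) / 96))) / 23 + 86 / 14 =904739 / 147315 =6.14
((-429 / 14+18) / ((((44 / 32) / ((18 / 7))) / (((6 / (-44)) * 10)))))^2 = 36542145600 / 35153041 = 1039.52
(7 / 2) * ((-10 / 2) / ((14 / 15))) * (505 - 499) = -225 / 2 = -112.50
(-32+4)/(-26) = 14/13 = 1.08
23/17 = 1.35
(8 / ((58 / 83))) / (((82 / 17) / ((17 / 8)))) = 23987 / 4756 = 5.04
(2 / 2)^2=1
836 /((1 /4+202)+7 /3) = 10032 /2455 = 4.09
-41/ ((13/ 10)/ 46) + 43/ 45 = -848141/ 585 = -1449.81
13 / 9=1.44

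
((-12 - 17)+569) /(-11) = -540 /11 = -49.09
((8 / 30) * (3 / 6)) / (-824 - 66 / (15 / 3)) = -1 / 6279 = -0.00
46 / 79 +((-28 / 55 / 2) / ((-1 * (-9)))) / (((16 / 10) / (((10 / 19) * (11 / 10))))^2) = 0.58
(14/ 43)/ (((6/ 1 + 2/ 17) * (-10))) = -119/ 22360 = -0.01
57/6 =19/2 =9.50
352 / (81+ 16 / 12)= 1056 / 247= 4.28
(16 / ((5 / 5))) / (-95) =-16 / 95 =-0.17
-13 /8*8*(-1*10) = 130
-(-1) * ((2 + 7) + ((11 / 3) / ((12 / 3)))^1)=119 / 12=9.92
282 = 282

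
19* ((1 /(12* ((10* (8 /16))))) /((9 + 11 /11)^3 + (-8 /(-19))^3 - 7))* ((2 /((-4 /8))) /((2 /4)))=-260642 /102172485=-0.00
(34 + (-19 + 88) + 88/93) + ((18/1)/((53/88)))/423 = 24096865/231663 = 104.02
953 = 953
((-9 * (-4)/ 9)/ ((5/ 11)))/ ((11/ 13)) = 52/ 5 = 10.40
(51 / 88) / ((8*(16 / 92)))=1173 / 2816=0.42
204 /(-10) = -102 /5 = -20.40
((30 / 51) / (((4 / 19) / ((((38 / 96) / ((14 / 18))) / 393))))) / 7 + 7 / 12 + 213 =213.58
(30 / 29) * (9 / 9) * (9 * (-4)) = -1080 / 29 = -37.24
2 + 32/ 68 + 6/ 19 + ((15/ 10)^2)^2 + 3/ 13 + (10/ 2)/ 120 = 1636867/ 201552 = 8.12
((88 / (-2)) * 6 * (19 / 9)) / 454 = -836 / 681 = -1.23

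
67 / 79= 0.85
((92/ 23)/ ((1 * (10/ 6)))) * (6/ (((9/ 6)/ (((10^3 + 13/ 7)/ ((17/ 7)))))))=3960.28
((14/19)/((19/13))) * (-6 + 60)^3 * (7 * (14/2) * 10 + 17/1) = 14529833136/361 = 40248845.25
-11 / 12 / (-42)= 11 / 504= 0.02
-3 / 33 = -1 / 11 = -0.09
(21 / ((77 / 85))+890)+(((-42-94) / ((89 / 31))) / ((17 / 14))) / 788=176109437 / 192863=913.13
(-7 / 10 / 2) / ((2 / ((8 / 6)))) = -7 / 30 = -0.23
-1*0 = 0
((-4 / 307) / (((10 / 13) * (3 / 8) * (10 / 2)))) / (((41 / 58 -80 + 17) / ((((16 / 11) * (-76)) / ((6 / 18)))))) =-0.05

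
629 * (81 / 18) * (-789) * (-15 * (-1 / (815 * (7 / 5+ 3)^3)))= -1674948375 / 3471248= -482.52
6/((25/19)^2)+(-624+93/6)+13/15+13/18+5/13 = -44098828/73125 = -603.06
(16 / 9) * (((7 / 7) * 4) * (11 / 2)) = 352 / 9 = 39.11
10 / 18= 5 / 9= 0.56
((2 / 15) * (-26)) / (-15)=0.23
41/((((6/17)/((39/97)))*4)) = 9061/776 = 11.68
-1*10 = -10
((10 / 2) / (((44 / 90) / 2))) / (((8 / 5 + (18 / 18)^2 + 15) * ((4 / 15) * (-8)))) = -16875 / 30976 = -0.54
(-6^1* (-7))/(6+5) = 42/11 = 3.82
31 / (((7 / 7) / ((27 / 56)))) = 837 / 56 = 14.95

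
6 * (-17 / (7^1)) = -102 / 7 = -14.57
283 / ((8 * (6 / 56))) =330.17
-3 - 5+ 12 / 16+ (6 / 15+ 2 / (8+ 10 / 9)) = -5437 / 820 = -6.63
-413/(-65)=6.35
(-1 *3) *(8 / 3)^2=-64 / 3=-21.33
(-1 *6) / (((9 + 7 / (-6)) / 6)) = -216 / 47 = -4.60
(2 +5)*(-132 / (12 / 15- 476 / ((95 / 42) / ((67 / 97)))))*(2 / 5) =851466 / 333023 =2.56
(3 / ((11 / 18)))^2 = 2916 / 121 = 24.10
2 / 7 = 0.29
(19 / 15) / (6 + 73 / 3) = 19 / 455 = 0.04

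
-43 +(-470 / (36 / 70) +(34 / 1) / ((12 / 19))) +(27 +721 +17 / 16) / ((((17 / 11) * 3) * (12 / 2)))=-252325 / 288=-876.13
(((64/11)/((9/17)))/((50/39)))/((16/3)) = 442/275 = 1.61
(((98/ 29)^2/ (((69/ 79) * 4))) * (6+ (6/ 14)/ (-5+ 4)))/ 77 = 50323/ 212773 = 0.24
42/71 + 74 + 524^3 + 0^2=10215330800/71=143877898.59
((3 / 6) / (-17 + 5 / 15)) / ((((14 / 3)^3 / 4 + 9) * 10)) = -81 / 929000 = -0.00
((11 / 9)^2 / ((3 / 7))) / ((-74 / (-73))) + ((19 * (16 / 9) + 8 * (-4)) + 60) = 1172719 / 17982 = 65.22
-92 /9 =-10.22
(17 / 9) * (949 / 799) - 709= -298958 / 423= -706.76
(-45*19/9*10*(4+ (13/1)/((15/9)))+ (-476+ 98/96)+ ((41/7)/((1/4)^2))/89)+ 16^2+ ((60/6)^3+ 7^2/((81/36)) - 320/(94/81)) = -45039817709/4216464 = -10681.89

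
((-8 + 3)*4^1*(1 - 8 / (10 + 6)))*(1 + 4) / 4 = -25 / 2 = -12.50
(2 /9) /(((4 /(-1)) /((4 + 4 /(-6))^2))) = -50 /81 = -0.62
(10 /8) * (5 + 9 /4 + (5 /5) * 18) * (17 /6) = 8585 /96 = 89.43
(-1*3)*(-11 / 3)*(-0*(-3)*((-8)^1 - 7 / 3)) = 0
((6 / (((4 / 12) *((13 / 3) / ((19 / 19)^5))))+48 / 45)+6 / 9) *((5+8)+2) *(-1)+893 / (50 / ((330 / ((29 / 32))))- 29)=-119.25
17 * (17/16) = 289/16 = 18.06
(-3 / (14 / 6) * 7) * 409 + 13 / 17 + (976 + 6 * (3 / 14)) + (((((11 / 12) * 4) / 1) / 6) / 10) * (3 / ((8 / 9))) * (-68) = -12932799 / 4760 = -2716.97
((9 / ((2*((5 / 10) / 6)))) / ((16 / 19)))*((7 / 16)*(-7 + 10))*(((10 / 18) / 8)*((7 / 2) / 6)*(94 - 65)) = 404985 / 4096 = 98.87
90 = 90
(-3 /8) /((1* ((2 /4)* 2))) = -3 /8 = -0.38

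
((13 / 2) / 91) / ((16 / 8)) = 1 / 28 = 0.04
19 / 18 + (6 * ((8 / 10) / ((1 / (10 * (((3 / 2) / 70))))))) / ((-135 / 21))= 403 / 450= 0.90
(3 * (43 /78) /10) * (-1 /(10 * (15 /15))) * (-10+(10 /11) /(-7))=129 /770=0.17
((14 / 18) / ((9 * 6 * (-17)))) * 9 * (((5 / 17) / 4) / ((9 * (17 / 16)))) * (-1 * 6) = 0.00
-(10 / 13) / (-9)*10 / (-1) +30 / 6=485 / 117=4.15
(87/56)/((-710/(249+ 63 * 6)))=-54549/39760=-1.37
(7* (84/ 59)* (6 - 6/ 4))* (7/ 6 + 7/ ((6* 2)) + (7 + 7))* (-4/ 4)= -83349/ 118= -706.35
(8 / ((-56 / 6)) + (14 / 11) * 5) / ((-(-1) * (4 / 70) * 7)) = 13.77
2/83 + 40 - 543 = -41747/83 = -502.98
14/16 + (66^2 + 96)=35623/8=4452.88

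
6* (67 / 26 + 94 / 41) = 15573 / 533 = 29.22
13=13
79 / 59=1.34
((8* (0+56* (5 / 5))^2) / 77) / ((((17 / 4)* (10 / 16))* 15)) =114688 / 14025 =8.18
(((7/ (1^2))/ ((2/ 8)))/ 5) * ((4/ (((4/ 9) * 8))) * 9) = 567/ 10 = 56.70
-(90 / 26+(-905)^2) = -10647370 / 13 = -819028.46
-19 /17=-1.12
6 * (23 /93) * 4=5.94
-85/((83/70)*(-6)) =2975/249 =11.95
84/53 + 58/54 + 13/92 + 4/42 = 2668409/921564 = 2.90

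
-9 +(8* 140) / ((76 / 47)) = 12989 / 19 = 683.63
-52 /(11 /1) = -52 /11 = -4.73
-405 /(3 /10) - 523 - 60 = -1933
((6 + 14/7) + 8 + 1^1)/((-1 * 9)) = -17/9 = -1.89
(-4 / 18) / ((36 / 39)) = -13 / 54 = -0.24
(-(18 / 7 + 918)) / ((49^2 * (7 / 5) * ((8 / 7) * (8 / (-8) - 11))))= 2685 / 134456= 0.02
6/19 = 0.32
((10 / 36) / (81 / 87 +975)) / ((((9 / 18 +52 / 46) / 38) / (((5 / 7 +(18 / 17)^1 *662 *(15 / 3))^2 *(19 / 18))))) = 8379866815491335 / 97390663146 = 86043.84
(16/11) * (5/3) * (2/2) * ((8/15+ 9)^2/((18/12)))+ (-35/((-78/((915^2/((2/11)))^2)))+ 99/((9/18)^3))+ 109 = 400748180733964997/42120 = 9514439238698.12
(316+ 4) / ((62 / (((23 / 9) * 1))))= 3680 / 279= 13.19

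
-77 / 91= -11 / 13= -0.85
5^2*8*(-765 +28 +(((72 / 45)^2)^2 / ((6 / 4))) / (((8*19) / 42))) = -69900312 / 475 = -147158.55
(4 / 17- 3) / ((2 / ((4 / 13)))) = -94 / 221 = -0.43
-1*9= -9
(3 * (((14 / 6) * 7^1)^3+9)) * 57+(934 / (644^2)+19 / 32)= 1857975630557 / 2488416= 746649.93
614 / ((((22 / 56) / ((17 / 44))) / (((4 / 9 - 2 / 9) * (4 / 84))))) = 20876 / 3267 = 6.39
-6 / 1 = -6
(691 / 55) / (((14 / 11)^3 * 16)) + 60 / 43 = 16766473 / 9439360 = 1.78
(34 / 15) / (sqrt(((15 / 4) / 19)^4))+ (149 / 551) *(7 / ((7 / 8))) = 112230584 / 1859625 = 60.35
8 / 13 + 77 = 1009 / 13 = 77.62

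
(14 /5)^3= 2744 /125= 21.95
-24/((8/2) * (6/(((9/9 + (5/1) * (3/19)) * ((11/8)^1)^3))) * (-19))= 22627/92416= 0.24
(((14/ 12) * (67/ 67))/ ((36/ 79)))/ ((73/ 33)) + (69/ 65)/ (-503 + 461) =2707321/ 2391480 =1.13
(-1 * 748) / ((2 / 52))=-19448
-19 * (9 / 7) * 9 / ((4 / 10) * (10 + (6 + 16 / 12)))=-23085 / 728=-31.71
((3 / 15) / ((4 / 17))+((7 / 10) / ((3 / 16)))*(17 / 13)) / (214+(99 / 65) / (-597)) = 889729 / 33216684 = 0.03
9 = 9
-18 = -18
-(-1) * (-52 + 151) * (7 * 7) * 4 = 19404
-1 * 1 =-1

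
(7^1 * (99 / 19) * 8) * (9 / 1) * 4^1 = 199584 / 19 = 10504.42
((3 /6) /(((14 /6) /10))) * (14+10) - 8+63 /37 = 11689 /259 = 45.13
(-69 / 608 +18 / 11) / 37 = 10185 / 247456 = 0.04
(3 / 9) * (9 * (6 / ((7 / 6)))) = 108 / 7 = 15.43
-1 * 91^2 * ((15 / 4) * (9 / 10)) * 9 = -2012283 / 8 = -251535.38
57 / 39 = 19 / 13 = 1.46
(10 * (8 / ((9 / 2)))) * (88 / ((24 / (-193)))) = -339680 / 27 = -12580.74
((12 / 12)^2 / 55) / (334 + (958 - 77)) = 1 / 66825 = 0.00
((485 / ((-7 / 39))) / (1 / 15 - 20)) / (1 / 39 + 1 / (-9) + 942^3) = 2553525 / 15745789677646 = 0.00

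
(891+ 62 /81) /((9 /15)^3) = 9029125 /2187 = 4128.54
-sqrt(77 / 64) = -sqrt(77) / 8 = -1.10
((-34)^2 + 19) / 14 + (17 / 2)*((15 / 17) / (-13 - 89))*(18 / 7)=9965 / 119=83.74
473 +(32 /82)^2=795369 /1681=473.15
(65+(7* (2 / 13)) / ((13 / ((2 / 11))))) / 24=120863 / 44616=2.71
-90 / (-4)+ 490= 1025 / 2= 512.50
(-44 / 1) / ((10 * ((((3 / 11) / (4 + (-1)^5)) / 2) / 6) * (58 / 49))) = -71148 / 145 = -490.68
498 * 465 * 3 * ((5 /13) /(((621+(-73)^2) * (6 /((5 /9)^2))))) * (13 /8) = 64325 /17136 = 3.75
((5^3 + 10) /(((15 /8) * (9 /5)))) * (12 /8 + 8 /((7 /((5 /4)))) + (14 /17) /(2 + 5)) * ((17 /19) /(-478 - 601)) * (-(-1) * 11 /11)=-14500 /143507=-0.10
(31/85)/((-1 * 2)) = -31/170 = -0.18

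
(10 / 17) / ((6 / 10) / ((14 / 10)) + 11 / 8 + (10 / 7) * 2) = 560 / 4437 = 0.13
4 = 4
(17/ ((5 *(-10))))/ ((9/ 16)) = -136/ 225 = -0.60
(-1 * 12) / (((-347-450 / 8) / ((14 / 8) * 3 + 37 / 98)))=13236 / 79037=0.17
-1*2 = -2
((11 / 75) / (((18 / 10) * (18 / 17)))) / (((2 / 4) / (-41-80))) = -22627 / 1215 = -18.62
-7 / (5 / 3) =-21 / 5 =-4.20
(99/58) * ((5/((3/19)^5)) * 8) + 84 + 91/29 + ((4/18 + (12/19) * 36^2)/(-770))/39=51808705775768/74459385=695798.20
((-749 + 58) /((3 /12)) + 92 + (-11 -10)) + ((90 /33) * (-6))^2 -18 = -295631 /121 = -2443.23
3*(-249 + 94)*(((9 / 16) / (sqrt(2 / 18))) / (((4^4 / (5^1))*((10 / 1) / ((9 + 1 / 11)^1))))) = -313875 / 22528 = -13.93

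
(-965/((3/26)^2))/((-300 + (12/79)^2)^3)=234579394577765/87361868827634544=0.00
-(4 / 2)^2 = -4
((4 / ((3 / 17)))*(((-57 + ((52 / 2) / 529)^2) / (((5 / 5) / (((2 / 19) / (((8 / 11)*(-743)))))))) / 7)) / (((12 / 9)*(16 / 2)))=2982698807 / 884915448928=0.00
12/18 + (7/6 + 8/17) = 235/102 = 2.30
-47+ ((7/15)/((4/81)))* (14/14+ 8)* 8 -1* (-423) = 5282/5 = 1056.40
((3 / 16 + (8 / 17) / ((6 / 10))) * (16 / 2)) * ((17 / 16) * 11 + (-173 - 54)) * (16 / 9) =-2731885 / 918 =-2975.91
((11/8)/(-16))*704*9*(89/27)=-10769/6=-1794.83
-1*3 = -3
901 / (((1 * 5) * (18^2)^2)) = 0.00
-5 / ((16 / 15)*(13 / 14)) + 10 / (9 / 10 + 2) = -4825 / 3016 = -1.60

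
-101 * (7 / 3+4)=-1919 / 3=-639.67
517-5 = 512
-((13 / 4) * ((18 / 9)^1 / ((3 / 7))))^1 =-91 / 6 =-15.17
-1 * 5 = -5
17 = 17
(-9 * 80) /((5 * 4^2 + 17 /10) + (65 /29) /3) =-8.73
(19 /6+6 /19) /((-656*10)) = -397 /747840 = -0.00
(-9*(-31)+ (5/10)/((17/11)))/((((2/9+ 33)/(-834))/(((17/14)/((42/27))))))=-320780169/58604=-5473.69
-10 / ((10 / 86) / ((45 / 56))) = -69.11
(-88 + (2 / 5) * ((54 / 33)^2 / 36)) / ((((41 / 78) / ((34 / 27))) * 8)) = -5881031 / 223245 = -26.34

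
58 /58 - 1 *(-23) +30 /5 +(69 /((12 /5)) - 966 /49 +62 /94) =52239 /1316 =39.70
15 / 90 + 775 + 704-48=8587 / 6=1431.17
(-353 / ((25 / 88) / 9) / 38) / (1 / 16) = -2236608 / 475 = -4708.65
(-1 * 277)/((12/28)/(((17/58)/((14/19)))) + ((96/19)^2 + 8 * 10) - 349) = 1699949/1487569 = 1.14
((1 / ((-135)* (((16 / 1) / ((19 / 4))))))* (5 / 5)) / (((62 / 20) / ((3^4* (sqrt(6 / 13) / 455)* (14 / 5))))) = -57* sqrt(78) / 2095600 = -0.00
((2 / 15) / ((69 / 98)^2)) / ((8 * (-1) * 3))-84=-84.01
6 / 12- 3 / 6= 0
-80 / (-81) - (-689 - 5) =56294 / 81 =694.99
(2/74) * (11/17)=0.02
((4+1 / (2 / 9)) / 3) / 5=17 / 30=0.57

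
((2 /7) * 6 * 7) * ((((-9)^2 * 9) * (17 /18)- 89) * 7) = 50358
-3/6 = -1/2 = -0.50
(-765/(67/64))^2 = 2397081600/4489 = 533990.11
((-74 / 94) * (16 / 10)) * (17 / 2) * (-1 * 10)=5032 / 47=107.06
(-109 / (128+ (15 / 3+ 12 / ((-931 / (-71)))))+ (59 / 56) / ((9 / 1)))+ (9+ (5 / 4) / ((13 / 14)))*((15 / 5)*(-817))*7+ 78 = -144938705275183 / 816870600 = -177431.66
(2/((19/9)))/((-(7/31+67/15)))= -0.20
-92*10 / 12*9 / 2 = -345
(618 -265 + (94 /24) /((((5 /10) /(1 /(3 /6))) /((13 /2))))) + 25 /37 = 101123 /222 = 455.51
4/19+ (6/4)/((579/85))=3159/7334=0.43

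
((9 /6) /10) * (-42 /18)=-7 /20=-0.35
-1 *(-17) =17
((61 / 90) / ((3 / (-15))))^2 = 3721 / 324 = 11.48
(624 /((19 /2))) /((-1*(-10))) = 6.57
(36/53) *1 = 36/53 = 0.68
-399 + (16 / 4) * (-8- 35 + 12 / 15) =-2839 / 5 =-567.80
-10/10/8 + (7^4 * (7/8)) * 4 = 67227/8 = 8403.38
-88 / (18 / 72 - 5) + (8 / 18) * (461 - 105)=30224 / 171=176.75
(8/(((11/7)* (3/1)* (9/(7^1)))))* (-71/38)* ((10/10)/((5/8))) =-111328/28215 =-3.95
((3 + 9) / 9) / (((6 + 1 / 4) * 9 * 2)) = 8 / 675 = 0.01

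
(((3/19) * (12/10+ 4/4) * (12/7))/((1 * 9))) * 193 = 8492/665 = 12.77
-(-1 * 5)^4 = -625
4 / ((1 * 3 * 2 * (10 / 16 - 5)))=-16 / 105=-0.15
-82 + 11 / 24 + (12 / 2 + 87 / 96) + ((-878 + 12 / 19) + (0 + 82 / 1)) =-1586887 / 1824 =-870.00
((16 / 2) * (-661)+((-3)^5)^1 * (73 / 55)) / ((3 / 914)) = -1709340.64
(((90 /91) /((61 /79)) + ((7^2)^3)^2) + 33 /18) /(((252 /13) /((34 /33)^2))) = 133228396458245603 /175771134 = 757965164.28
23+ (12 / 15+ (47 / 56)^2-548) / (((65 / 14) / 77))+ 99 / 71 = -6674416031 / 738400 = -9039.02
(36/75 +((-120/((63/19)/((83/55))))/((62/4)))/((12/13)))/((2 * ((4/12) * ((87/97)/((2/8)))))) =-21731686/15575175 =-1.40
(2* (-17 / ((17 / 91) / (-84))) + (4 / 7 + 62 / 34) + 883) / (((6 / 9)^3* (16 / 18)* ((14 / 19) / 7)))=4443017589 / 7616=583379.41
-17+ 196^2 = 38399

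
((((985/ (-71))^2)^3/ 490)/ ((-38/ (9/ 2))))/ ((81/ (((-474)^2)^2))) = -128064349812969426906506250/ 119261364330451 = -1073812550543.42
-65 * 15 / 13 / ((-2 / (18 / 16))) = 675 / 16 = 42.19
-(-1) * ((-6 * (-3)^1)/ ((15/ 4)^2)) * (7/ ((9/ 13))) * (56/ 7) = 23296/ 225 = 103.54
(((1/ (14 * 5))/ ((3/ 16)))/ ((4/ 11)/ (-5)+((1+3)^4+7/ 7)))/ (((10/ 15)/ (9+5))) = 88/ 14131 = 0.01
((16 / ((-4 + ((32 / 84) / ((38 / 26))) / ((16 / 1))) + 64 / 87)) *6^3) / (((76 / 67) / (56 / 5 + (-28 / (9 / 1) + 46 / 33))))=-36773622144 / 4134185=-8895.01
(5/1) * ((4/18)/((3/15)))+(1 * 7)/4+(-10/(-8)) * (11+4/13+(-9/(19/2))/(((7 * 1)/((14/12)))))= 188891/8892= 21.24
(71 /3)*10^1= 710 /3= 236.67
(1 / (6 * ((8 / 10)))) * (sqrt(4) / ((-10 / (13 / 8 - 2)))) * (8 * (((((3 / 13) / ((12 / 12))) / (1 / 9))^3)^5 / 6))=984770902183611232881 / 818974288225452112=1202.44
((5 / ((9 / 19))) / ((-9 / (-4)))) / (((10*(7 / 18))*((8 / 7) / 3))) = 19 / 6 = 3.17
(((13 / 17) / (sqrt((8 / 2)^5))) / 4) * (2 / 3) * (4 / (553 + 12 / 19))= 247 / 8583504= 0.00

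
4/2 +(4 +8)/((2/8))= 50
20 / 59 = 0.34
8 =8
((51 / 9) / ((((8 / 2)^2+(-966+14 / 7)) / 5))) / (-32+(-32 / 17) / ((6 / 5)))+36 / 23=58460371 / 37328448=1.57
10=10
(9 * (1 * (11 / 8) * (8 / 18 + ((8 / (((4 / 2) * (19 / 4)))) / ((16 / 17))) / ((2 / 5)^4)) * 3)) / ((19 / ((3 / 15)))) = 3195753 / 231040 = 13.83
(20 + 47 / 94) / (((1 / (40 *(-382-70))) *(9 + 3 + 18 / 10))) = -1853200 / 69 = -26857.97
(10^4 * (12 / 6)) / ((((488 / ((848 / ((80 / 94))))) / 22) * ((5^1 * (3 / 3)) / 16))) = 175366400 / 61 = 2874859.02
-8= -8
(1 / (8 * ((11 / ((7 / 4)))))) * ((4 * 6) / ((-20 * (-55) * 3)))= 7 / 48400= 0.00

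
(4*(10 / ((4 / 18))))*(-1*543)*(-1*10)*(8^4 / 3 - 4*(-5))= 1354024800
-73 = -73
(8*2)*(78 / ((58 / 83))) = 51792 / 29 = 1785.93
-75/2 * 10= -375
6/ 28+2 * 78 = 2187/ 14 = 156.21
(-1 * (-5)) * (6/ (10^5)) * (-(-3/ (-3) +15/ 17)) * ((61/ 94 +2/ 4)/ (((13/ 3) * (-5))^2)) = -2916/ 2109859375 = -0.00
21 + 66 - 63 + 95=119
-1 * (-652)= 652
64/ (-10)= -32/ 5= -6.40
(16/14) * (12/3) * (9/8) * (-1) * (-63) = 324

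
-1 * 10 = -10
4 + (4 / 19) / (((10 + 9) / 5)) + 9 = 4713 / 361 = 13.06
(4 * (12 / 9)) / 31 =16 / 93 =0.17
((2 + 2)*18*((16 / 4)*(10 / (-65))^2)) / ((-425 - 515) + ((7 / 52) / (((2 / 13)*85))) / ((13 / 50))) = -8704 / 1200225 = -0.01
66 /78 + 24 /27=203 /117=1.74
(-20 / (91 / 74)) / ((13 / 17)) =-25160 / 1183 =-21.27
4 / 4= 1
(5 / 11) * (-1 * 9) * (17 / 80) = -153 / 176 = -0.87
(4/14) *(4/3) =8/21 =0.38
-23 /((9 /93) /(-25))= 17825 /3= 5941.67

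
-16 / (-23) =16 / 23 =0.70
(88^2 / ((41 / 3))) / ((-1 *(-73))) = 23232 / 2993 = 7.76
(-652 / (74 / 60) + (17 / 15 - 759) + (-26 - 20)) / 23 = -739546 / 12765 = -57.94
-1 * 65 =-65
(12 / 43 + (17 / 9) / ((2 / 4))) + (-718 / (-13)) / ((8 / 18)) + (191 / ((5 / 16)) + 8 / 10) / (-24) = 517318 / 5031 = 102.83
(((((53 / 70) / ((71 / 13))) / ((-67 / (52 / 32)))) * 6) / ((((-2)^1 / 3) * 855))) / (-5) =-8957 / 1265362000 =-0.00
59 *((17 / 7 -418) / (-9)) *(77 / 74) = 1887941 / 666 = 2834.75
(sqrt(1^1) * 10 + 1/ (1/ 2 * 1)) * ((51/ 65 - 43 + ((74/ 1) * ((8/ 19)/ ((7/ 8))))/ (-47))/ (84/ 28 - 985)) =0.53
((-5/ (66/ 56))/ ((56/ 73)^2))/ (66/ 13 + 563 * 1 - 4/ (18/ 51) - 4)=-346385/ 26558224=-0.01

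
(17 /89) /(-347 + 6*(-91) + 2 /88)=-748 /3496899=-0.00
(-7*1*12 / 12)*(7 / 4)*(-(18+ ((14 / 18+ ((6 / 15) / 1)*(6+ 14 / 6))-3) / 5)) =2009 / 9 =223.22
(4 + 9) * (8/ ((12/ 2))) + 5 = 67/ 3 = 22.33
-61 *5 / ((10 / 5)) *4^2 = -2440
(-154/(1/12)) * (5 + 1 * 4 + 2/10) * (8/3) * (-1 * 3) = 680064/5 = 136012.80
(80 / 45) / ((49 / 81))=144 / 49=2.94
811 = 811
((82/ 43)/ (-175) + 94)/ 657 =235756/ 1647975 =0.14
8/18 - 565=-5081/9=-564.56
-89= -89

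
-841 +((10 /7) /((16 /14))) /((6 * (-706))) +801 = -677765 /16944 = -40.00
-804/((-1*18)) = 134/3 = 44.67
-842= -842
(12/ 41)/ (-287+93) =-6/ 3977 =-0.00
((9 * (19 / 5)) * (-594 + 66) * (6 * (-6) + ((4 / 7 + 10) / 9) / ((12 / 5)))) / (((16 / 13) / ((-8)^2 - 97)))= -17193137.19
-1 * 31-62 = -93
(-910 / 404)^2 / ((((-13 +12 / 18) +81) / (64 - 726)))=-205575825 / 4202812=-48.91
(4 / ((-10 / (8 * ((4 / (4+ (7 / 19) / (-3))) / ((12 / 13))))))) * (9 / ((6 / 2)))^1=-912 / 85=-10.73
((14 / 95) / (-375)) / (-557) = 14 / 19843125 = 0.00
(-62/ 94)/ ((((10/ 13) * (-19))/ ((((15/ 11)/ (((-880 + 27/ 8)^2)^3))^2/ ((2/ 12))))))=3738683131822080/ 1529265517499745619300333150234852127988339954163493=0.00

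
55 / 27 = 2.04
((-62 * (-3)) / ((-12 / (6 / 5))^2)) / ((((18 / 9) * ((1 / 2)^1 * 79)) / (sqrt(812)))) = 93 * sqrt(203) / 1975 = 0.67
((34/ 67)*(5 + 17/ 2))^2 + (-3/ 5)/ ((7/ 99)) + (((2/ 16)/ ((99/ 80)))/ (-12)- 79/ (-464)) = 38.61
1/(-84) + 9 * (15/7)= 1619/84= 19.27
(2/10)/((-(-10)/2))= 1/25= 0.04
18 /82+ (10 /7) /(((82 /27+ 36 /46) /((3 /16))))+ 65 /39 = 1.96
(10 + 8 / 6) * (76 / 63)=2584 / 189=13.67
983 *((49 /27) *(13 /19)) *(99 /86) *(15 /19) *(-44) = -757666910 /15523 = -48809.31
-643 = -643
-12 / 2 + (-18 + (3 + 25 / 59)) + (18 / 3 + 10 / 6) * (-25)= -37567 / 177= -212.24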